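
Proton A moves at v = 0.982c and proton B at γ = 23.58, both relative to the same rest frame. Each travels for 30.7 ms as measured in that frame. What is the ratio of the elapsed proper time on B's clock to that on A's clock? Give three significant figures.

A: γ = 1/√(1 − 0.982²) = 1/√0.03568 = 5.294. B: γ = 23.58.
τ_A/τ_B = γ_B/γ_A = 23.58/5.294 = 4.454, so τ_B/τ_A = 0.2245.

τ_B/τ_A = 0.225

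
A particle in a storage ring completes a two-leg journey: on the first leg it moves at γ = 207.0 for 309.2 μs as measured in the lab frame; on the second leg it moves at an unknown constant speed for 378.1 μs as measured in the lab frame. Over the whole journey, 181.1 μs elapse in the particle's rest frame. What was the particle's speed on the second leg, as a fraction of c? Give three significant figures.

Leg 1: γ = 207.0; τ_1 = 309.2/207.0 = 1.494 μs.
Leg 2: speed unknown; τ_2 = 378.1/γ_2.
Total proper time: 1.494 + τ_2 = 181.1, so τ_2 = 181.1 − 1.494 = 179.6 μs.
γ_2 = 378.1/179.6 = 2.105; β = √(1 − 1/γ²) = √0.7744.

β = 0.880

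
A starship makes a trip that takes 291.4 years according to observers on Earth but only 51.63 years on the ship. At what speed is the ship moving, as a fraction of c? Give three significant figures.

β = 0.984

The proper time is measured on the ship (both events occur at the ship's location); Δt is measured on Earth. γ = Δt/τ = 291.4/51.63 = 5.644.
β = √(1 − 1/γ²) = √(1 − 0.03139) = √0.9686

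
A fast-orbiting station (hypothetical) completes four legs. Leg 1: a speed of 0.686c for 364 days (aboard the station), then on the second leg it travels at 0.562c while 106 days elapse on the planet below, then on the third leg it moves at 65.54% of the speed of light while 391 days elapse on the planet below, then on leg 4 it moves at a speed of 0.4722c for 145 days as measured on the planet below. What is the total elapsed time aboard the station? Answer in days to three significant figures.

Leg 1: 364 days is already measured aboard the station.
Leg 2: γ = 1/√(1 − 0.562²) = 1/√0.6842 = 1.209; τ_2 = 106/1.209 = 87.68 days.
Leg 3: β = 0.6554; γ = 1/√(1 − 0.6554²) = 1/√0.5705 = 1.324; τ_3 = 391/1.324 = 295.3 days.
Leg 4: γ = 1/√(1 − 0.4722²) = 1/√0.7770 = 1.134; τ_4 = 145/1.134 = 127.8 days.
Total: 364.0 + 87.68 + 295.3 + 127.8 days.

τ = 875 days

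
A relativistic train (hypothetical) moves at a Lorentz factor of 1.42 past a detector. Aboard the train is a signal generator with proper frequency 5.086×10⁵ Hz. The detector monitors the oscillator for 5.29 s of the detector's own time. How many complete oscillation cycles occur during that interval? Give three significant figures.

γ = 1.42
During 5.29 s of lab time, the oscillator's proper time advances by τ = Δt/γ = 5.29/1.420 = 3.725 s = 3.725×10⁰ s.
N = f × τ = 5.086×10⁵ × 3.725×10⁰ = 1.895×10⁶.

N = 1.89×10⁶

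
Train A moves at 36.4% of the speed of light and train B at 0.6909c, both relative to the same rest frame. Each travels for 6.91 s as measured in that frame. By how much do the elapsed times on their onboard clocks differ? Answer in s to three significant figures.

|τ_A − τ_B| = 1.44 s

A: β = 0.364; γ = 1/√(1 − 0.364²) = 1/√0.8675 = 1.074; τ_A = 6.91/1.074 = 6.436 s.
B: γ = 1/√(1 − 0.6909²) = 1/√0.5227 = 1.383; τ_B = 6.91/1.383 = 4.996 s.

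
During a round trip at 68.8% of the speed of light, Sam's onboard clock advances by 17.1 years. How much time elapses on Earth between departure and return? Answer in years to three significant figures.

Δt = 23.6 years

β = 0.688; γ = 1/√(1 − 0.688²) = 1/√0.5267 = 1.378
Earth-frame duration is the dilated interval: Δt = γτ = 1.378 × 17.1 years.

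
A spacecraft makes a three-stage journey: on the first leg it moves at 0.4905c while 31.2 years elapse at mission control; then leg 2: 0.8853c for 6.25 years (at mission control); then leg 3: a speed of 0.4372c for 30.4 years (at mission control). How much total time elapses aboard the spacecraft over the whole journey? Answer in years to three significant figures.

τ = 57.4 years

Leg 1: γ = 1/√(1 − 0.4905²) = 1/√0.7594 = 1.148; τ_1 = 31.2/1.148 = 27.19 years.
Leg 2: γ = 1/√(1 − 0.8853²) = 1/√0.2162 = 2.150; τ_2 = 6.25/2.150 = 2.906 years.
Leg 3: γ = 1/√(1 − 0.4372²) = 1/√0.8089 = 1.112; τ_3 = 30.4/1.112 = 27.34 years.
Total: 27.19 + 2.906 + 27.34 years.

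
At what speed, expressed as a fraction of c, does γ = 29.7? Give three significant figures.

β = √(1 − 1/γ²) = √(1 − 1/29.7²) = √(1 − 0.001134) = √0.9989

β = 0.999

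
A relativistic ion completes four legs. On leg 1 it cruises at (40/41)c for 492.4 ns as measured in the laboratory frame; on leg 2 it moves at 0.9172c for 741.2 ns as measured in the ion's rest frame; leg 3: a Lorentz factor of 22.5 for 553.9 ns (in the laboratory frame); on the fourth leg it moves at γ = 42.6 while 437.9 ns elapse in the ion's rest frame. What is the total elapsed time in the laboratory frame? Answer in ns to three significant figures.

Δt = 2.16×10⁴ ns

Leg 1: 492.4 ns is already measured in the laboratory frame.
Leg 2: γ = 1/√(1 − 0.9172²) = 1/√0.1587 = 2.510; Δt_2 = 2.510 × 741.2 = 1860 ns.
Leg 3: 553.9 ns is already measured in the laboratory frame.
Leg 4: γ = 42.6; Δt_4 = 42.60 × 437.9 = 1.865×10⁴ ns.
Total: 492.4 + 1860 + 553.9 + 1.865×10⁴ ns.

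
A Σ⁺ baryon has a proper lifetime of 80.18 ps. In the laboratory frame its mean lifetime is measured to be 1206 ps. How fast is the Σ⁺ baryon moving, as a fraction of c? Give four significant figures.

β = 0.9978

γ = Δt/τ₀ = 1206/80.18 = 15.04
β = √(1 − 1/γ²) = √(1 − 0.004420) = √0.9956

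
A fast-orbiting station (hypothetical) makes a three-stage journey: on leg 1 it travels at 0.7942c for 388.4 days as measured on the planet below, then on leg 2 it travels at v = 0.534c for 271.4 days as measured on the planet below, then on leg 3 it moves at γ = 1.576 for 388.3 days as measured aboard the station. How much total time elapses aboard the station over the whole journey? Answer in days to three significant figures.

τ = 854 days

Leg 1: γ = 1/√(1 − 0.7942²) = 1/√0.3692 = 1.646; τ_1 = 388.4/1.646 = 236.0 days.
Leg 2: γ = 1/√(1 − 0.534²) = 1/√0.7148 = 1.183; τ_2 = 271.4/1.183 = 229.5 days.
Leg 3: 388.3 days is already measured aboard the station.
Total: 236.0 + 229.5 + 388.3 days.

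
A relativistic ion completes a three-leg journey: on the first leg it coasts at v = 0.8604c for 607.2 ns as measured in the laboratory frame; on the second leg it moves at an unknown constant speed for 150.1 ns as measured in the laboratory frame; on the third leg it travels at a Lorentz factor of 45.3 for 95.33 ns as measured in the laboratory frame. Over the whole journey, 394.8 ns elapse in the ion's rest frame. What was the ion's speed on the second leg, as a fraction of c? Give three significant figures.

Leg 1: γ = 1/√(1 − 0.8604²) = 1/√0.2597 = 1.962; τ_1 = 607.2/1.962 = 309.4 ns.
Leg 2: speed unknown; τ_2 = 150.1/γ_2.
Leg 3: γ = 45.3; τ_3 = 95.33/45.30 = 2.104 ns.
Total proper time: 309.4 + τ_2 + 2.104 = 394.8, so τ_2 = 394.8 − 311.5 = 83.25 ns.
γ_2 = 150.1/83.25 = 1.803; β = √(1 − 1/γ²) = √0.6924.

β = 0.832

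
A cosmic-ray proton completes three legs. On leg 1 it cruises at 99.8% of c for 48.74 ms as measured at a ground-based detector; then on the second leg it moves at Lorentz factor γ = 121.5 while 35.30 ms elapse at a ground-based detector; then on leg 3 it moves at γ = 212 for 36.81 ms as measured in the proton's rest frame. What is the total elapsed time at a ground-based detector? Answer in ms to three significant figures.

Δt = 7890 ms

Leg 1: 48.74 ms is already measured at a ground-based detector.
Leg 2: 35.30 ms is already measured at a ground-based detector.
Leg 3: γ = 212; Δt_3 = 212.0 × 36.81 = 7804 ms.
Total: 48.74 + 35.30 + 7804 ms.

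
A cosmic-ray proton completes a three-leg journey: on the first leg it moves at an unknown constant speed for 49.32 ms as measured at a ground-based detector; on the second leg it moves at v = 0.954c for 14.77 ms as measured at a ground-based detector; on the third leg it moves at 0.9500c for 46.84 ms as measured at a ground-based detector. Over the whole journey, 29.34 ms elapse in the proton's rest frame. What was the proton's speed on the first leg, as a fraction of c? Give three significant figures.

β = 0.978

Leg 1: speed unknown; τ_1 = 49.32/γ_1.
Leg 2: γ = 1/√(1 − 0.954²) = 1/√0.08988 = 3.335; τ_2 = 14.77/3.335 = 4.428 ms.
Leg 3: γ = 1/√(1 − 0.9500²) = 1/√0.09750 = 3.203; τ_3 = 46.84/3.203 = 14.63 ms.
Total proper time: τ_1 + 4.428 + 14.63 = 29.34, so τ_1 = 29.34 − 19.05 = 10.29 ms.
γ_1 = 49.32/10.29 = 4.795; β = √(1 − 1/γ²) = √0.9565.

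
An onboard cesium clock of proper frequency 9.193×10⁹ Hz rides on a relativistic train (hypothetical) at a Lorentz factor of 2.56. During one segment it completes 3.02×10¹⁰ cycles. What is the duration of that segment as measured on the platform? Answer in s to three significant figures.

Δt = 8.41 s

γ = 2.56
Proper time for N cycles: τ = N/f = 3.02×10¹⁰/(9.193×10⁹) = 3.285×10⁰ s = 3.285 s.
Lab-frame duration Δt = γτ = 2.560 × 3.285 = 8.410 s.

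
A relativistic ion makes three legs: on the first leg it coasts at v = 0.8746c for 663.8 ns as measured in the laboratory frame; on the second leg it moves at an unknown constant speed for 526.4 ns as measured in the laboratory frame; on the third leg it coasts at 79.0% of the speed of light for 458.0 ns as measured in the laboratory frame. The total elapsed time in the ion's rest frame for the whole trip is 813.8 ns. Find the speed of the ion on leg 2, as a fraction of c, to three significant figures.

β = 0.916

Leg 1: γ = 1/√(1 − 0.8746²) = 1/√0.2351 = 2.063; τ_1 = 663.8/2.063 = 321.8 ns.
Leg 2: speed unknown; τ_2 = 526.4/γ_2.
Leg 3: β = 0.790; γ = 1/√(1 − 0.790²) = 1/√0.3759 = 1.631; τ_3 = 458.0/1.631 = 280.8 ns.
Total proper time: 321.8 + τ_2 + 280.8 = 813.8, so τ_2 = 813.8 − 602.6 = 211.2 ns.
γ_2 = 526.4/211.2 = 2.493; β = √(1 − 1/γ²) = √0.8391.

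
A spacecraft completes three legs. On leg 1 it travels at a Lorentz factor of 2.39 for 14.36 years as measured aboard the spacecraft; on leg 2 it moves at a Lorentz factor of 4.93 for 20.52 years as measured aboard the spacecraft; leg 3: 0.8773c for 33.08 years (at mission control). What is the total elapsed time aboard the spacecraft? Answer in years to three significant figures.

Leg 1: 14.36 years is already measured aboard the spacecraft.
Leg 2: 20.52 years is already measured aboard the spacecraft.
Leg 3: γ = 1/√(1 − 0.8773²) = 1/√0.2303 = 2.084; τ_3 = 33.08/2.084 = 15.88 years.
Total: 14.36 + 20.52 + 15.88 years.

τ = 50.8 years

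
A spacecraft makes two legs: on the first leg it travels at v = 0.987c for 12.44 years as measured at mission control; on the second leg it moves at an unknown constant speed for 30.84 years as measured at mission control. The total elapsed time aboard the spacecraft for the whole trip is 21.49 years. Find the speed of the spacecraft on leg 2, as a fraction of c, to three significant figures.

Leg 1: γ = 1/√(1 − 0.987²) = 1/√0.02583 = 6.222; τ_1 = 12.44/6.222 = 1.999 years.
Leg 2: speed unknown; τ_2 = 30.84/γ_2.
Total proper time: 1.999 + τ_2 = 21.49, so τ_2 = 21.49 − 1.999 = 19.49 years.
γ_2 = 30.84/19.49 = 1.582; β = √(1 − 1/γ²) = √0.6006.

β = 0.775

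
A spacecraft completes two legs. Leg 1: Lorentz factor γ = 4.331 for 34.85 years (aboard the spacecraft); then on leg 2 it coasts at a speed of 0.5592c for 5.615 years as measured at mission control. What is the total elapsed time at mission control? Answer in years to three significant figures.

Leg 1: γ = 4.331; Δt_1 = 4.331 × 34.85 = 150.9 years.
Leg 2: 5.615 years is already measured at mission control.
Total: 150.9 + 5.615 years.

Δt = 157 years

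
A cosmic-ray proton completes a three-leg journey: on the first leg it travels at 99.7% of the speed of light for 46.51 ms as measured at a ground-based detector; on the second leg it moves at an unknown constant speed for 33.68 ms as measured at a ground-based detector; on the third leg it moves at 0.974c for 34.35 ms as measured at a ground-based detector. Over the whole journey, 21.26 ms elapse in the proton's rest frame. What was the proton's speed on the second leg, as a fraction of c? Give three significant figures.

β = 0.956

Leg 1: β = 0.997; γ = 1/√(1 − 0.997²) = 1/√0.005991 = 12.92; τ_1 = 46.51/12.92 = 3.600 ms.
Leg 2: speed unknown; τ_2 = 33.68/γ_2.
Leg 3: γ = 1/√(1 − 0.974²) = 1/√0.05132 = 4.414; τ_3 = 34.35/4.414 = 7.782 ms.
Total proper time: 3.600 + τ_2 + 7.782 = 21.26, so τ_2 = 21.26 − 11.38 = 9.878 ms.
γ_2 = 33.68/9.878 = 3.410; β = √(1 − 1/γ²) = √0.9140.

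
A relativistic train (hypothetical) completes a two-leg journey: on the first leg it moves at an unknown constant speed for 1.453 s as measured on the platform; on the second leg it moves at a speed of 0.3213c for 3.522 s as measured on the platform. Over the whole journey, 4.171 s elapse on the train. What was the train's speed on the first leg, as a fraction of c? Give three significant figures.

β = 0.818

Leg 1: speed unknown; τ_1 = 1.453/γ_1.
Leg 2: γ = 1/√(1 − 0.3213²) = 1/√0.8968 = 1.056; τ_2 = 3.522/1.056 = 3.335 s.
Total proper time: τ_1 + 3.335 = 4.171, so τ_1 = 4.171 − 3.335 = 0.8357 s.
γ_1 = 1.453/0.8357 = 1.739; β = √(1 − 1/γ²) = √0.6692.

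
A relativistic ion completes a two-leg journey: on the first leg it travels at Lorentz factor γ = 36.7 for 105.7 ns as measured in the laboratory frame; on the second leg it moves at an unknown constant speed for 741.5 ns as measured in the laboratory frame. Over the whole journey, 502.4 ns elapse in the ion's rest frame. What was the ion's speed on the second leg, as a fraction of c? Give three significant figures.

β = 0.739

Leg 1: γ = 36.7; τ_1 = 105.7/36.70 = 2.880 ns.
Leg 2: speed unknown; τ_2 = 741.5/γ_2.
Total proper time: 2.880 + τ_2 = 502.4, so τ_2 = 502.4 − 2.880 = 499.5 ns.
γ_2 = 741.5/499.5 = 1.484; β = √(1 − 1/γ²) = √0.5462.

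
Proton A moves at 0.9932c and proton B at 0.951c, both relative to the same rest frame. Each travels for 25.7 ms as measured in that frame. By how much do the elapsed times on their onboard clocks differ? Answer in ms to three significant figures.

|τ_A − τ_B| = 4.95 ms

A: γ = 1/√(1 − 0.9932²) = 1/√0.01355 = 8.590; τ_A = 25.7/8.590 = 2.992 ms.
B: γ = 1/√(1 − 0.951²) = 1/√0.09560 = 3.234; τ_B = 25.7/3.234 = 7.946 ms.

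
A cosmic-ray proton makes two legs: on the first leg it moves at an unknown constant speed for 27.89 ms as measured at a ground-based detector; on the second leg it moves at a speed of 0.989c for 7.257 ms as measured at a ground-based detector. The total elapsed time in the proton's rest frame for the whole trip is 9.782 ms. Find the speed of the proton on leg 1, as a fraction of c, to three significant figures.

Leg 1: speed unknown; τ_1 = 27.89/γ_1.
Leg 2: γ = 1/√(1 − 0.989²) = 1/√0.02188 = 6.761; τ_2 = 7.257/6.761 = 1.073 ms.
Total proper time: τ_1 + 1.073 = 9.782, so τ_1 = 9.782 − 1.073 = 8.709 ms.
γ_1 = 27.89/8.709 = 3.203; β = √(1 − 1/γ²) = √0.9025.

β = 0.950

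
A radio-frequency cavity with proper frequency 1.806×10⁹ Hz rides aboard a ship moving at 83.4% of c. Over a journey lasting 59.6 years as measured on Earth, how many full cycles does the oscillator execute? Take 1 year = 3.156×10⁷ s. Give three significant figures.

β = 0.834; γ = 1/√(1 − 0.834²) = 1/√0.3044 = 1.812
The oscillator's own cycle count is N = f × τ where τ is the proper time on the ship. τ = Δt/γ = 59.6/1.812 = 32.89 years = 1.038×10⁹ s.
N = 1.806×10⁹ × 1.038×10⁹ = 1.874×10¹⁸.

N = 1.87×10¹⁸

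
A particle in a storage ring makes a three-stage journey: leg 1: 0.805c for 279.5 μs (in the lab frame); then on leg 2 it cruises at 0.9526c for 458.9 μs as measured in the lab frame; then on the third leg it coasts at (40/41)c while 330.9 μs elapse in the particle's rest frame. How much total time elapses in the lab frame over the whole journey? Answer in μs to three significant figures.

Δt = 2250 μs

Leg 1: 279.5 μs is already measured in the lab frame.
Leg 2: 458.9 μs is already measured in the lab frame.
Leg 3: γ = 1/√(1 − (40/41)²) = 41/9 ≈ 4.556; Δt_3 = 4.556 × 330.9 = 1507 μs.
Total: 279.5 + 458.9 + 1507 μs.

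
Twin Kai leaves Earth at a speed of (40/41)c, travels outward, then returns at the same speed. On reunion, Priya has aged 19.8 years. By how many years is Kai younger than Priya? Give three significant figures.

Δt − τ = 15.5 years

γ = 1/√(1 − (40/41)²) = 41/9 ≈ 4.556
Kai's elapsed proper time: τ = 19.8/4.556 = 4.346 years.
Age gap = Δt − τ = 19.8 − 4.346 years.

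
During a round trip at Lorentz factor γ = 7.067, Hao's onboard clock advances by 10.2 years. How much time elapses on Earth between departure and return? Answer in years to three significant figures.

Δt = 72.1 years

γ = 7.067
Earth-frame duration is the dilated interval: Δt = γτ = 7.067 × 10.2 years.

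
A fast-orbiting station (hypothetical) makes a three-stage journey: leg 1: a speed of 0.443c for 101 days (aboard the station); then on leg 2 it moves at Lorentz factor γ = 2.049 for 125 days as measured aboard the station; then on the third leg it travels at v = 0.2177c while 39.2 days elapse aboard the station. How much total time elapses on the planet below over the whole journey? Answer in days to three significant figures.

Δt = 409 days

Leg 1: γ = 1/√(1 − 0.443²) = 1/√0.8038 = 1.115; Δt_1 = 1.115 × 101 = 112.7 days.
Leg 2: γ = 2.049; Δt_2 = 2.049 × 125 = 256.1 days.
Leg 3: γ = 1/√(1 − 0.2177²) = 1/√0.9526 = 1.025; Δt_3 = 1.025 × 39.2 = 40.16 days.
Total: 112.7 + 256.1 + 40.16 days.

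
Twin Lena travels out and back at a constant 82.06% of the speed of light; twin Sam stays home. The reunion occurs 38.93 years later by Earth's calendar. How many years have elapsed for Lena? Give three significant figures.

τ = 22.2 years

β = 0.8206; γ = 1/√(1 − 0.8206²) = 1/√0.3266 = 1.750
Lena's clock measures proper time along the trip: τ = Δt/γ = 38.93/1.750 years.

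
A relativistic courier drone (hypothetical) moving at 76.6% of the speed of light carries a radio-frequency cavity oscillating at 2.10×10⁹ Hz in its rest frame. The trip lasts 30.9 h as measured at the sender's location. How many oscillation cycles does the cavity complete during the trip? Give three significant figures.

β = 0.766; γ = 1/√(1 − 0.766²) = 1/√0.4132 = 1.556
The oscillator's own cycle count is N = f × τ where τ is the proper time aboard the drone. τ = Δt/γ = 30.9/1.556 = 19.86 h = 7.151×10⁴ s.
N = 2.10×10⁹ × 7.151×10⁴ = 1.502×10¹⁴.

N = 1.50×10¹⁴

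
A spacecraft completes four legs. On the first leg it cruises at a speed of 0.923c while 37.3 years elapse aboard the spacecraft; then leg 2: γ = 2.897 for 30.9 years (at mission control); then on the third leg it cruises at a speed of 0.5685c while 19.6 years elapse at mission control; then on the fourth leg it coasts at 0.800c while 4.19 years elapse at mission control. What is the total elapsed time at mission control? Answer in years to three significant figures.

Leg 1: γ = 1/√(1 − 0.923²) = 1/√0.1481 = 2.599; Δt_1 = 2.599 × 37.3 = 96.93 years.
Leg 2: 30.9 years is already measured at mission control.
Leg 3: 19.6 years is already measured at mission control.
Leg 4: 4.19 years is already measured at mission control.
Total: 96.93 + 30.90 + 19.60 + 4.190 years.

Δt = 152 years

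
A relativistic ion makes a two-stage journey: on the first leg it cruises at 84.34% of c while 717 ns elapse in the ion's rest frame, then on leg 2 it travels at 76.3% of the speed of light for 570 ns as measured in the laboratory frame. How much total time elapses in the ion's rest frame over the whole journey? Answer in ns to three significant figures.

Leg 1: 717 ns is already measured in the ion's rest frame.
Leg 2: β = 0.763; γ = 1/√(1 − 0.763²) = 1/√0.4178 = 1.547; τ_2 = 570/1.547 = 368.4 ns.
Total: 717.0 + 368.4 ns.

τ = 1090 ns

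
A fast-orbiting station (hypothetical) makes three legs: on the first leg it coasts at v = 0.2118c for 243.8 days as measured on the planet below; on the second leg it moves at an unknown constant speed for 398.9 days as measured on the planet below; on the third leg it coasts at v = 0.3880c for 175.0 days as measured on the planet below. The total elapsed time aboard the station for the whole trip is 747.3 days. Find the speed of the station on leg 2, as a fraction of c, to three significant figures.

β = 0.490

Leg 1: γ = 1/√(1 − 0.2118²) = 1/√0.9551 = 1.023; τ_1 = 243.8/1.023 = 238.3 days.
Leg 2: speed unknown; τ_2 = 398.9/γ_2.
Leg 3: γ = 1/√(1 − 0.3880²) = 1/√0.8495 = 1.085; τ_3 = 175.0/1.085 = 161.3 days.
Total proper time: 238.3 + τ_2 + 161.3 = 747.3, so τ_2 = 747.3 − 399.6 = 347.7 days.
γ_2 = 398.9/347.7 = 1.147; β = √(1 − 1/γ²) = √0.2401.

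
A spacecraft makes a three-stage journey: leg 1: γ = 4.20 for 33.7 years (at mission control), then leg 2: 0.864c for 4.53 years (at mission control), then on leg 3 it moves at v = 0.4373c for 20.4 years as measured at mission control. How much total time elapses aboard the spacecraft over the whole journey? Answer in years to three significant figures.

Leg 1: γ = 4.20; τ_1 = 33.7/4.200 = 8.024 years.
Leg 2: γ = 1/√(1 − 0.864²) = 1/√0.2535 = 1.986; τ_2 = 4.53/1.986 = 2.281 years.
Leg 3: γ = 1/√(1 − 0.4373²) = 1/√0.8088 = 1.112; τ_3 = 20.4/1.112 = 18.35 years.
Total: 8.024 + 2.281 + 18.35 years.

τ = 28.7 years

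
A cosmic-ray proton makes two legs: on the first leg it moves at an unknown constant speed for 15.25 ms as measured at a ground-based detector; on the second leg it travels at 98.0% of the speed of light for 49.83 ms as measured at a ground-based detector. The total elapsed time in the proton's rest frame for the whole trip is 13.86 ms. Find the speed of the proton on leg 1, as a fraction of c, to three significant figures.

Leg 1: speed unknown; τ_1 = 15.25/γ_1.
Leg 2: β = 0.980; γ = 1/√(1 − 0.980²) = 1/√0.03960 = 5.025; τ_2 = 49.83/5.025 = 9.916 ms.
Total proper time: τ_1 + 9.916 = 13.86, so τ_1 = 13.86 − 9.916 = 3.944 ms.
γ_1 = 15.25/3.944 = 3.867; β = √(1 − 1/γ²) = √0.9331.

β = 0.966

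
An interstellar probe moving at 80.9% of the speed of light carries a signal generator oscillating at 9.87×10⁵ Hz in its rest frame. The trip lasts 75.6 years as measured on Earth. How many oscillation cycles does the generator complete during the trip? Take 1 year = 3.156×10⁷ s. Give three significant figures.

β = 0.809; γ = 1/√(1 − 0.809²) = 1/√0.3455 = 1.701
The oscillator's own cycle count is N = f × τ where τ is the proper time aboard the probe. τ = Δt/γ = 75.6/1.701 = 44.44 years = 1.402×10⁹ s.
N = 9.87×10⁵ × 1.402×10⁹ = 1.384×10¹⁵.

N = 1.38×10¹⁵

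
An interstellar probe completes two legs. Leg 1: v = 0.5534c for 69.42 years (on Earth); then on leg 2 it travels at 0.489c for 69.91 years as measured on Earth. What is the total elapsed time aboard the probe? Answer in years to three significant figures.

τ = 119 years

Leg 1: γ = 1/√(1 − 0.5534²) = 1/√0.6937 = 1.201; τ_1 = 69.42/1.201 = 57.82 years.
Leg 2: γ = 1/√(1 − 0.489²) = 1/√0.7609 = 1.146; τ_2 = 69.91/1.146 = 60.98 years.
Total: 57.82 + 60.98 years.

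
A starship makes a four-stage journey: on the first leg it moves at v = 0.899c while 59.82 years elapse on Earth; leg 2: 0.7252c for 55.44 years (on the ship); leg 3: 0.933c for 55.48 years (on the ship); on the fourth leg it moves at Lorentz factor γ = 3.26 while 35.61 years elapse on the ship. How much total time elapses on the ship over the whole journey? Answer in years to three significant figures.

Leg 1: γ = 1/√(1 − 0.899²) = 1/√0.1918 = 2.283; τ_1 = 59.82/2.283 = 26.20 years.
Leg 2: 55.44 years is already measured on the ship.
Leg 3: 55.48 years is already measured on the ship.
Leg 4: 35.61 years is already measured on the ship.
Total: 26.20 + 55.44 + 55.48 + 35.61 years.

τ = 173 years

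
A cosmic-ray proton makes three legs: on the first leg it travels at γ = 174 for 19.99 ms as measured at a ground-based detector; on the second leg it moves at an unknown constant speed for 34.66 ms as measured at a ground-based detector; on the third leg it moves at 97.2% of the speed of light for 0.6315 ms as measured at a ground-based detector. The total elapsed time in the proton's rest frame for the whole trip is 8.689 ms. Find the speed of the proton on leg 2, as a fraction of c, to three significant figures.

β = 0.970

Leg 1: γ = 174; τ_1 = 19.99/174.0 = 0.1149 ms.
Leg 2: speed unknown; τ_2 = 34.66/γ_2.
Leg 3: β = 0.972; γ = 1/√(1 − 0.972²) = 1/√0.05522 = 4.256; τ_3 = 0.6315/4.256 = 0.1484 ms.
Total proper time: 0.1149 + τ_2 + 0.1484 = 8.689, so τ_2 = 8.689 − 0.2633 = 8.426 ms.
γ_2 = 34.66/8.426 = 4.114; β = √(1 − 1/γ²) = √0.9409.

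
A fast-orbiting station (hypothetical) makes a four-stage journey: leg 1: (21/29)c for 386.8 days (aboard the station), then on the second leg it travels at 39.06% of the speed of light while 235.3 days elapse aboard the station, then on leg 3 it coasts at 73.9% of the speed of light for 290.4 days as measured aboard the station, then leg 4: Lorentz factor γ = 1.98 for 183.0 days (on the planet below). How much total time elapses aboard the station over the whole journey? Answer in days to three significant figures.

Leg 1: 386.8 days is already measured aboard the station.
Leg 2: 235.3 days is already measured aboard the station.
Leg 3: 290.4 days is already measured aboard the station.
Leg 4: γ = 1.98; τ_4 = 183.0/1.980 = 92.42 days.
Total: 386.8 + 235.3 + 290.4 + 92.42 days.

τ = 1000 days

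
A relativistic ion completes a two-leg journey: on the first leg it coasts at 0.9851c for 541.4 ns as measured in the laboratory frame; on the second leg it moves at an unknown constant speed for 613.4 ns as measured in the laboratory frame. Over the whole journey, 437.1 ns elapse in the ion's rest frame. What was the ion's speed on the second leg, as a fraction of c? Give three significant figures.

Leg 1: γ = 1/√(1 − 0.9851²) = 1/√0.02958 = 5.815; τ_1 = 541.4/5.815 = 93.11 ns.
Leg 2: speed unknown; τ_2 = 613.4/γ_2.
Total proper time: 93.11 + τ_2 = 437.1, so τ_2 = 437.1 − 93.11 = 344.0 ns.
γ_2 = 613.4/344.0 = 1.783; β = √(1 − 1/γ²) = √0.6855.

β = 0.828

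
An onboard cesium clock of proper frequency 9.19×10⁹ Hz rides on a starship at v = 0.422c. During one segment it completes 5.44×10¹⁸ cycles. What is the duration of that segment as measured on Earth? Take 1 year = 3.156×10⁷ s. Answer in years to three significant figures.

γ = 1/√(1 − 0.422²) = 1/√0.8219 = 1.103
Proper time for N cycles: τ = N/f = 5.44×10¹⁸/(9.19×10⁹) = 5.919×10⁸ s = 18.76 years.
Lab-frame duration Δt = γτ = 1.103 × 18.76 = 20.69 years.

Δt = 20.7 years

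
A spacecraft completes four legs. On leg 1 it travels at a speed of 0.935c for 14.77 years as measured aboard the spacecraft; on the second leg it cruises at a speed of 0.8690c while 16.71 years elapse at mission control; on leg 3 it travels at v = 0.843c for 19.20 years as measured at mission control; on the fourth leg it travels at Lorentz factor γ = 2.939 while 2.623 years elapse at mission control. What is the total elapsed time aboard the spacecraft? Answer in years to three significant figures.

Leg 1: 14.77 years is already measured aboard the spacecraft.
Leg 2: γ = 1/√(1 − 0.8690²) = 1/√0.2448 = 2.021; τ_2 = 16.71/2.021 = 8.268 years.
Leg 3: γ = 1/√(1 − 0.843²) = 1/√0.2894 = 1.859; τ_3 = 19.20/1.859 = 10.33 years.
Leg 4: γ = 2.939; τ_4 = 2.623/2.939 = 0.8925 years.
Total: 14.77 + 8.268 + 10.33 + 0.8925 years.

τ = 34.3 years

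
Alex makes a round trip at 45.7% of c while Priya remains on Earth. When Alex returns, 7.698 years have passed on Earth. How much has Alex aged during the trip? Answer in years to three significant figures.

β = 0.457; γ = 1/√(1 − 0.457²) = 1/√0.7912 = 1.124
Alex's clock measures proper time along the trip: τ = Δt/γ = 7.698/1.124 years.

τ = 6.85 years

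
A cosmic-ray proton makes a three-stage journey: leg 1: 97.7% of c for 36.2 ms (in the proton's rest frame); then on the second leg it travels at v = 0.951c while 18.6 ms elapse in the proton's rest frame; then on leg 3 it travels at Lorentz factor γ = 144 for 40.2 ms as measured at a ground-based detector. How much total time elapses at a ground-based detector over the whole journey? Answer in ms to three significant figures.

Δt = 270 ms

Leg 1: β = 0.977; γ = 1/√(1 − 0.977²) = 1/√0.04547 = 4.690; Δt_1 = 4.690 × 36.2 = 169.8 ms.
Leg 2: γ = 1/√(1 − 0.951²) = 1/√0.09560 = 3.234; Δt_2 = 3.234 × 18.6 = 60.16 ms.
Leg 3: 40.2 ms is already measured at a ground-based detector.
Total: 169.8 + 60.16 + 40.20 ms.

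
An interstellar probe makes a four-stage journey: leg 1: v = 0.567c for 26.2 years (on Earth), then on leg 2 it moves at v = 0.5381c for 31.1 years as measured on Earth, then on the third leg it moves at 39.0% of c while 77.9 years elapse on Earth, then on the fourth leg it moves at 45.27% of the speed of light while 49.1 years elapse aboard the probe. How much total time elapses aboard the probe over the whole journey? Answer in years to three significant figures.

Leg 1: γ = 1/√(1 − 0.567²) = 1/√0.6785 = 1.214; τ_1 = 26.2/1.214 = 21.58 years.
Leg 2: γ = 1/√(1 − 0.5381²) = 1/√0.7104 = 1.186; τ_2 = 31.1/1.186 = 26.21 years.
Leg 3: β = 0.390; γ = 1/√(1 − 0.390²) = 1/√0.8479 = 1.086; τ_3 = 77.9/1.086 = 71.73 years.
Leg 4: 49.1 years is already measured aboard the probe.
Total: 21.58 + 26.21 + 71.73 + 49.10 years.

τ = 169 years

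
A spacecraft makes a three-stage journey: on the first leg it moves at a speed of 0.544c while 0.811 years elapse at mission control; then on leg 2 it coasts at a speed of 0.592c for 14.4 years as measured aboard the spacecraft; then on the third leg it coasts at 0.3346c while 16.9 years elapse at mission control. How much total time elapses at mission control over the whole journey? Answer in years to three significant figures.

Δt = 35.6 years

Leg 1: 0.811 years is already measured at mission control.
Leg 2: γ = 1/√(1 − 0.592²) = 1/√0.6495 = 1.241; Δt_2 = 1.241 × 14.4 = 17.87 years.
Leg 3: 16.9 years is already measured at mission control.
Total: 0.8110 + 17.87 + 16.90 years.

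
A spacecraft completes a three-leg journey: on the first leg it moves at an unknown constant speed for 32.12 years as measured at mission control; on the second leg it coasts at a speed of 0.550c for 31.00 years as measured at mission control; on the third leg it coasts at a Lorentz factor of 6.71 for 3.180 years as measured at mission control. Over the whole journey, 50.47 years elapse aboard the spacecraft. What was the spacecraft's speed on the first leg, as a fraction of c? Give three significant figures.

β = 0.661

Leg 1: speed unknown; τ_1 = 32.12/γ_1.
Leg 2: γ = 1/√(1 − 0.550²) = 1/√0.6975 = 1.197; τ_2 = 31.00/1.197 = 25.89 years.
Leg 3: γ = 6.71; τ_3 = 3.180/6.710 = 0.4739 years.
Total proper time: τ_1 + 25.89 + 0.4739 = 50.47, so τ_1 = 50.47 − 26.36 = 24.11 years.
γ_1 = 32.12/24.11 = 1.332; β = √(1 − 1/γ²) = √0.4368.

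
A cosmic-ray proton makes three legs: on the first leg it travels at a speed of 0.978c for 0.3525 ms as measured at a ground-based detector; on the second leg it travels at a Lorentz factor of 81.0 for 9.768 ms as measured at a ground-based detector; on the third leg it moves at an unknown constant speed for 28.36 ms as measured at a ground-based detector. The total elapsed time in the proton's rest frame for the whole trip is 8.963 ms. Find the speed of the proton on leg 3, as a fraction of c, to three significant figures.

β = 0.951

Leg 1: γ = 1/√(1 − 0.978²) = 1/√0.04352 = 4.794; τ_1 = 0.3525/4.794 = 0.07353 ms.
Leg 2: γ = 81.0; τ_2 = 9.768/81.00 = 0.1206 ms.
Leg 3: speed unknown; τ_3 = 28.36/γ_3.
Total proper time: 0.07353 + 0.1206 + τ_3 = 8.963, so τ_3 = 8.963 − 0.1941 = 8.769 ms.
γ_3 = 28.36/8.769 = 3.234; β = √(1 − 1/γ²) = √0.9044.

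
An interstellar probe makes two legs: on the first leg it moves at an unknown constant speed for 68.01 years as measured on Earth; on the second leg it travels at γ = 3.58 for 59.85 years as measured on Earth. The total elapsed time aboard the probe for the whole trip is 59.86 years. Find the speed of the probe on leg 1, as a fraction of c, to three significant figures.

Leg 1: speed unknown; τ_1 = 68.01/γ_1.
Leg 2: γ = 3.58; τ_2 = 59.85/3.580 = 16.72 years.
Total proper time: τ_1 + 16.72 = 59.86, so τ_1 = 59.86 − 16.72 = 43.14 years.
γ_1 = 68.01/43.14 = 1.576; β = √(1 − 1/γ²) = √0.5976.

β = 0.773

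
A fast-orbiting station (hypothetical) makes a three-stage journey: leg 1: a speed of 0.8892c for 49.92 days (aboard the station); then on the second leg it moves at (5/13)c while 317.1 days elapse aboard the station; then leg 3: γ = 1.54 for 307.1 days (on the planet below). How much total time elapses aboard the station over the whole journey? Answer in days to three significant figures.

Leg 1: 49.92 days is already measured aboard the station.
Leg 2: 317.1 days is already measured aboard the station.
Leg 3: γ = 1.54; τ_3 = 307.1/1.540 = 199.4 days.
Total: 49.92 + 317.1 + 199.4 days.

τ = 566 days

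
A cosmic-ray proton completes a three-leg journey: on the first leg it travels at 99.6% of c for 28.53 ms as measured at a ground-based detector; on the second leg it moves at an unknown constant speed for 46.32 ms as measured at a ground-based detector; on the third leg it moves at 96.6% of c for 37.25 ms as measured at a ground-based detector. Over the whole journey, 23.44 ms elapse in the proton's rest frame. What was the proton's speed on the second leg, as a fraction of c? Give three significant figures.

β = 0.970

Leg 1: β = 0.996; γ = 1/√(1 − 0.996²) = 1/√0.007984 = 11.19; τ_1 = 28.53/11.19 = 2.549 ms.
Leg 2: speed unknown; τ_2 = 46.32/γ_2.
Leg 3: β = 0.966; γ = 1/√(1 − 0.966²) = 1/√0.06684 = 3.868; τ_3 = 37.25/3.868 = 9.631 ms.
Total proper time: 2.549 + τ_2 + 9.631 = 23.44, so τ_2 = 23.44 − 12.18 = 11.26 ms.
γ_2 = 46.32/11.26 = 4.114; β = √(1 − 1/γ²) = √0.9409.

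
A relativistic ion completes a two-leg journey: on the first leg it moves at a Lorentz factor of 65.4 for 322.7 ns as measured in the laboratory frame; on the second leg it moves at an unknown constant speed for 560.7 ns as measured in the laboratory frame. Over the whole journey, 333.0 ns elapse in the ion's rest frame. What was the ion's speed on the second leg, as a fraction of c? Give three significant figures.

β = 0.811

Leg 1: γ = 65.4; τ_1 = 322.7/65.40 = 4.934 ns.
Leg 2: speed unknown; τ_2 = 560.7/γ_2.
Total proper time: 4.934 + τ_2 = 333.0, so τ_2 = 333.0 − 4.934 = 328.1 ns.
γ_2 = 560.7/328.1 = 1.709; β = √(1 − 1/γ²) = √0.6577.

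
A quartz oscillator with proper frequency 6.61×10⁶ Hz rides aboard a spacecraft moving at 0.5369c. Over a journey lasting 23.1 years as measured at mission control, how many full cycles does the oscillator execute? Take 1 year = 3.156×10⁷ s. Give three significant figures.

N = 4.07×10¹⁵

γ = 1/√(1 − 0.5369²) = 1/√0.7117 = 1.185
The oscillator's own cycle count is N = f × τ where τ is the proper time aboard the spacecraft. τ = Δt/γ = 23.1/1.185 = 19.49 years = 6.150×10⁸ s.
N = 6.61×10⁶ × 6.150×10⁸ = 4.065×10¹⁵.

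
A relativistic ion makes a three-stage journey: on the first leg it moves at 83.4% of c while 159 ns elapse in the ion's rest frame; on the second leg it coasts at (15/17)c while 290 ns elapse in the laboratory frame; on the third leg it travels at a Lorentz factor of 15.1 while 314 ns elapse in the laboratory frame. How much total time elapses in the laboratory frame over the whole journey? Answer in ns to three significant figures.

Δt = 892 ns

Leg 1: β = 0.834; γ = 1/√(1 − 0.834²) = 1/√0.3044 = 1.812; Δt_1 = 1.812 × 159 = 288.2 ns.
Leg 2: 290 ns is already measured in the laboratory frame.
Leg 3: 314 ns is already measured in the laboratory frame.
Total: 288.2 + 290.0 + 314.0 ns.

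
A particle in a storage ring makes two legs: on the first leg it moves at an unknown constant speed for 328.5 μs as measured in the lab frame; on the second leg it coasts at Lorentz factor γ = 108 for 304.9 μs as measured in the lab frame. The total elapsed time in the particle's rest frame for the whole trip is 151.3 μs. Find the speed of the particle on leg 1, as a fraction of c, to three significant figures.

Leg 1: speed unknown; τ_1 = 328.5/γ_1.
Leg 2: γ = 108; τ_2 = 304.9/108.0 = 2.823 μs.
Total proper time: τ_1 + 2.823 = 151.3, so τ_1 = 151.3 − 2.823 = 148.5 μs.
γ_1 = 328.5/148.5 = 2.212; β = √(1 − 1/γ²) = √0.7957.

β = 0.892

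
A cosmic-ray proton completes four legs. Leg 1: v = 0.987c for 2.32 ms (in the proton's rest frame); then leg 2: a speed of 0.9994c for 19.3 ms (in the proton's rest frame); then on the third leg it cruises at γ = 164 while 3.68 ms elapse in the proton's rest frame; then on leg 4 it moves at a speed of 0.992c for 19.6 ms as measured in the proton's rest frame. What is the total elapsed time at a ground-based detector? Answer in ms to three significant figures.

Δt = 1330 ms

Leg 1: γ = 1/√(1 − 0.987²) = 1/√0.02583 = 6.222; Δt_1 = 6.222 × 2.32 = 14.44 ms.
Leg 2: γ = 1/√(1 − 0.9994²) = 1/√0.001200 = 28.87; Δt_2 = 28.87 × 19.3 = 557.2 ms.
Leg 3: γ = 164; Δt_3 = 164.0 × 3.68 = 603.5 ms.
Leg 4: γ = 1/√(1 − 0.992²) = 1/√0.01594 = 7.922; Δt_4 = 7.922 × 19.6 = 155.3 ms.
Total: 14.44 + 557.2 + 603.5 + 155.3 ms.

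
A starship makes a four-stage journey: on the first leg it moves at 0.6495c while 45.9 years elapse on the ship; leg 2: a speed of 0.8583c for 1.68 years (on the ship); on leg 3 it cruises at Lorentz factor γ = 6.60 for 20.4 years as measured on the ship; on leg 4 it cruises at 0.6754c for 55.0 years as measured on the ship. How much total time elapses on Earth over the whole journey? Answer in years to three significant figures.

Leg 1: γ = 1/√(1 − 0.6495²) = 1/√0.5781 = 1.315; Δt_1 = 1.315 × 45.9 = 60.37 years.
Leg 2: γ = 1/√(1 − 0.8583²) = 1/√0.2633 = 1.949; Δt_2 = 1.949 × 1.68 = 3.274 years.
Leg 3: γ = 6.60; Δt_3 = 6.600 × 20.4 = 134.6 years.
Leg 4: γ = 1/√(1 − 0.6754²) = 1/√0.5438 = 1.356; Δt_4 = 1.356 × 55.0 = 74.58 years.
Total: 60.37 + 3.274 + 134.6 + 74.58 years.

Δt = 273 years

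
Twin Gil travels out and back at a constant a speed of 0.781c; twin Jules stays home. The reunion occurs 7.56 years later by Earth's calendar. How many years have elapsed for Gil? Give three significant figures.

τ = 4.72 years

γ = 1/√(1 − 0.781²) = 1/√0.3900 = 1.601
Gil's clock measures proper time along the trip: τ = Δt/γ = 7.56/1.601 years.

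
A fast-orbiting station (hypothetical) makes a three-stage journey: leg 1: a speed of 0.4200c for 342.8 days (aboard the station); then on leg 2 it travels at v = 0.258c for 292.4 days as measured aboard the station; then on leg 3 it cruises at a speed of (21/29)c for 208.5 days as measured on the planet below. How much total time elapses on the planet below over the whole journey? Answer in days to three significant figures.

Leg 1: γ = 1/√(1 − 0.4200²) = 1/√0.8236 = 1.102; Δt_1 = 1.102 × 342.8 = 377.7 days.
Leg 2: γ = 1/√(1 − 0.258²) = 1/√0.9334 = 1.035; Δt_2 = 1.035 × 292.4 = 302.6 days.
Leg 3: 208.5 days is already measured on the planet below.
Total: 377.7 + 302.6 + 208.5 days.

Δt = 889 days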